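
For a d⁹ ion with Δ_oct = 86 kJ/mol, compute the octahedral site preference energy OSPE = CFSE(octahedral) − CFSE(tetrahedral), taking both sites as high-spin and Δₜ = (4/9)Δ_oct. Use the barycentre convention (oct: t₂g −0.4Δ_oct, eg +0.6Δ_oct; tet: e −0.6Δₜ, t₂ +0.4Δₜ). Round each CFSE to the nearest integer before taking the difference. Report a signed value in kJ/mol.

In an octahedral site d⁹ (HS) is t2g^6 e_g^3, giving CFSE(oct) = -0.6Δ_oct = -52 kJ/mol.
Tetrahedral: e^4 t2^5, CFSE = 4(−0.6) + 5(+0.4) = -0.4Δₜ = -0.4 × (4/9) × 86 = -15 kJ/mol.
Subtracting, OSPE = -52 − (-15) = -37 kJ/mol.

-37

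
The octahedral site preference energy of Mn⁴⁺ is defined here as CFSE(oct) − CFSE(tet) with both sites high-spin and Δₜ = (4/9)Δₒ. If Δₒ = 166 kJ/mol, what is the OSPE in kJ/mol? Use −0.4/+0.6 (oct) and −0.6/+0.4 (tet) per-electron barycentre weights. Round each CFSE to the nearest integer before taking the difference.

Mn sits in group 7; removing 4 electrons leaves Mn⁴⁺ with 7 − 4 = 3 d electrons.
Octahedral high-spin t₂g³ eg⁰: CFSE = -1.2 × 166 = -199 kJ/mol.
Tetrahedral: e² t₂¹, CFSE = 2(−0.6) + 1(+0.4) = -0.8Δₜ = -0.8 × (4/9) × 166 = -59 kJ/mol.
OSPE = -199 − (-59) = -140 kJ/mol.

-140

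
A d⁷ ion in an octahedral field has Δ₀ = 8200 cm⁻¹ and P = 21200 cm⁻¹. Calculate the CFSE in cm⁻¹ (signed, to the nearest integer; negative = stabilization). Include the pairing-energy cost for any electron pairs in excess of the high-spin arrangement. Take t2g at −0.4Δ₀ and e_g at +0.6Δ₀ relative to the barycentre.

-6560

Here Δ₀ < P (8200 < 21200), so the high-spin state is favoured.
Filling d⁷ accordingly: t2g^5 e_g^2.
Orbital CFSE = -0.8Δ₀ = -0.8 × 8200 = -6560 cm⁻¹.
High-spin has no excess pairs, so no pairing correction applies.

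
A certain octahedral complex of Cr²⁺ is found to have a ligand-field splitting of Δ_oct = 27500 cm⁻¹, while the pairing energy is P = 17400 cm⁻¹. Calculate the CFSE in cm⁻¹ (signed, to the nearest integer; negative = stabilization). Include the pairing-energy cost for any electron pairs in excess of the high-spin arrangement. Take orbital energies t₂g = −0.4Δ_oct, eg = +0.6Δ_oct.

Cr sits in group 6; removing 2 electrons leaves Cr²⁺ with 6 − 2 = 4 d electrons.
Δ_oct > P, so pairing is preferred: the ground state is low-spin.
That gives t₂g⁴ eg⁰.
Orbital CFSE = -1.6Δ_oct = -1.6 × 27500 = -44000 cm⁻¹.
Excess pairs vs high-spin: 1 − 0 = 1; pairing cost = +17400 cm⁻¹.
Net CFSE = -44000 + 17400 = -26600 cm⁻¹.

-26600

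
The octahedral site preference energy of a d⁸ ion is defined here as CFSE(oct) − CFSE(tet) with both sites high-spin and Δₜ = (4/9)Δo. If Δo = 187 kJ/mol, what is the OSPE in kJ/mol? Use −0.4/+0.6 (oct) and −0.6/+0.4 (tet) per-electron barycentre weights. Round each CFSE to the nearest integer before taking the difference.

Octahedral (high-spin): t2g^6 e_g^2, CFSE = 6(−0.4) + 2(+0.6) = -1.2Δo = -1.2 × 187 = -224 kJ/mol.
Tetrahedral: e^4 t2^4, CFSE = 4(−0.6) + 4(+0.4) = -0.8Δₜ = -0.8 × (4/9) × 187 = -66 kJ/mol.
OSPE = -224 − (-66) = -158 kJ/mol.

-158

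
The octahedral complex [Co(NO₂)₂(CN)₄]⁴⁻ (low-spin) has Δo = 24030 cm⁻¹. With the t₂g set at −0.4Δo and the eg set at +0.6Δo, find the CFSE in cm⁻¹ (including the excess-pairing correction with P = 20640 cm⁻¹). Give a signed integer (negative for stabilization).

-22614

Ligand charges: 2×(-1) from NO₂⁻ and 4×(-1) from CN⁻ sum to -6; with overall charge -4, Co is +2.
Co is in group 9, so Co²⁺ is d⁷ (9 − 2 = 7).
Electron filling gives t₂g⁶ eg¹.
The orbital stabilization is -1.8Δo = -1.8 × 24030 = -43254 cm⁻¹.
High-spin d⁷ would be t₂g⁵ eg² with 2 pairs; low-spin has 3, so 1 excess pair costs +1P = +20640 cm⁻¹.
Combining: -43254 + 20640 = -22614 cm⁻¹.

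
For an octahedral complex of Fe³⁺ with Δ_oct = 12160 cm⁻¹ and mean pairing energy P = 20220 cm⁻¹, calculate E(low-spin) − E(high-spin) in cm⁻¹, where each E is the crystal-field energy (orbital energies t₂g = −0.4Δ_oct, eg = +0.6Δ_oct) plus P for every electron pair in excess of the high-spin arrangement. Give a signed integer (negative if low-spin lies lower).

16120

Fe³⁺: group 8, so d-count = 8 − 3 = 5.
In the high-spin limit (t₂g³ eg²) the orbital term is 0.0Δ_oct = 0 cm⁻¹, with no excess pairing.
For low-spin the configuration is t₂g⁵ eg⁰: orbital energy -2.0 × 12160 = -24320 cm⁻¹, and 2 additional pairs relative to high-spin add 40440 cm⁻¹, giving 16120 cm⁻¹.
Thus E(LS) − E(HS) = 16120 cm⁻¹.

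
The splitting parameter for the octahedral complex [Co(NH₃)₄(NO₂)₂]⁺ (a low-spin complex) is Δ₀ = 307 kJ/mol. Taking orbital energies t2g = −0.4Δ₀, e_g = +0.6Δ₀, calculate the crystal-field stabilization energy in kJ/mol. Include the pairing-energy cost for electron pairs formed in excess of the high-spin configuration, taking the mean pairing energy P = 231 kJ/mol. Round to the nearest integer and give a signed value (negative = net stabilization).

Ligand charges: 4×(+0) from NH₃ and 2×(-1) from NO₂⁻ sum to -2; with overall charge +1, Co is +3.
Co is in group 9, so Co³⁺ is d⁶ (9 − 3 = 6).
Configuration: t2g^6 e_g^0.
The orbital stabilization is -2.4Δ₀ = -2.4 × 307 = -737 kJ/mol.
Pairing penalty: 3 pairs vs 1 in the high-spin reference → 2 extra × P = 462 kJ/mol.
Net CFSE = -737 + 462 = -275 kJ/mol.

-275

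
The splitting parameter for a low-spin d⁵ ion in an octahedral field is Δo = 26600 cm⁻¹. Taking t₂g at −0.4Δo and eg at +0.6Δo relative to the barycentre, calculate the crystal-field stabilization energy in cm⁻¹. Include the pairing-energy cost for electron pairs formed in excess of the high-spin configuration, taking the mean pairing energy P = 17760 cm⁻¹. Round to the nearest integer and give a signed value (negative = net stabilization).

Configuration: t₂g⁵ eg⁰.
The orbital stabilization is -2.0Δo = -2.0 × 26600 = -53200 cm⁻¹.
Relative to high-spin t₂g³ eg² (0 paired), the low-spin configuration has 2 additional pairs, contributing +2 × 17760 = +35520 cm⁻¹.
Net CFSE = -53200 + 35520 = -17680 cm⁻¹.

-17680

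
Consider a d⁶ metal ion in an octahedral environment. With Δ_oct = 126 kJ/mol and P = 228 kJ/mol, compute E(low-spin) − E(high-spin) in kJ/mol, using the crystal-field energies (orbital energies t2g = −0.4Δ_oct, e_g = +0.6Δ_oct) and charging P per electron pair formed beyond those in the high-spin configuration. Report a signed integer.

204

In the high-spin limit (t2g^4 e_g^2) the orbital term is -0.4Δ_oct = -50 kJ/mol, with no excess pairing.
Low-spin: t2g^6 e_g^0, orbital CFSE = -2.4Δ_oct = -302 kJ/mol; plus 2 excess pairs × P = +456 kJ/mol; total 154 kJ/mol.
The difference is 154 − (-50) = 204 kJ/mol, so high-spin lies lower.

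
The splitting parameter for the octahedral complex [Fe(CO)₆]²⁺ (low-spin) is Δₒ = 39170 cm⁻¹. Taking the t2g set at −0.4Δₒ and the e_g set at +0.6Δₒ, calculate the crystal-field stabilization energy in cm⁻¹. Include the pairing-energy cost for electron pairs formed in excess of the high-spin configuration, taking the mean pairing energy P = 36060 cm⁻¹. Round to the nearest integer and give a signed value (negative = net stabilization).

-21888

CO is neutral, so the +2 overall charge sits on Fe: oxidation state +2.
Fe²⁺: group 8, so d-count = 8 − 2 = 6.
Electron filling gives t2g^6 e_g^0.
Orbital CFSE = 6(-0.4) + 0(0.6) = -2.4Δₒ = -2.4 × 39170 = -94008 cm⁻¹.
Pairing penalty: 3 pairs vs 1 in the high-spin reference → 2 extra × P = 72120 cm⁻¹.
Combining: -94008 + 72120 = -21888 cm⁻¹.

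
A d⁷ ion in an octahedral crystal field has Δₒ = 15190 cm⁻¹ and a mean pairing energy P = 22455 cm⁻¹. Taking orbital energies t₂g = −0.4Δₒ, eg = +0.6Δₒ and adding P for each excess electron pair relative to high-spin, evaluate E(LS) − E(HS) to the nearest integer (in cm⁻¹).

In the high-spin limit (t₂g⁵ eg²) the orbital term is -0.8Δₒ = -12152 cm⁻¹, with no excess pairing.
For low-spin the configuration is t₂g⁶ eg¹: orbital energy -1.8 × 15190 = -27342 cm⁻¹, and 1 additional pair relative to high-spin adds 22455 cm⁻¹, giving -4887 cm⁻¹.
The difference is -4887 − (-12152) = 7265 cm⁻¹, so high-spin lies lower.

7265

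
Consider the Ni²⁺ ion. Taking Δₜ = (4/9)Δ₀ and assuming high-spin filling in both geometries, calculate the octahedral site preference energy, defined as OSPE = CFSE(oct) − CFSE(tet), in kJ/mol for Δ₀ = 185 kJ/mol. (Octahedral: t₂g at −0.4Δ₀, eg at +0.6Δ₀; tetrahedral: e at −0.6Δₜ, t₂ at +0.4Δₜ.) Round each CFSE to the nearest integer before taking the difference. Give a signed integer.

-156

Ni²⁺: group 10, so d-count = 10 − 2 = 8.
Octahedral (high-spin): t₂g⁶ eg², CFSE = 6(−0.4) + 2(+0.6) = -1.2Δ₀ = -1.2 × 185 = -222 kJ/mol.
In a tetrahedral site the filling is e⁴ t₂⁴: CFSE(tet) = -0.8Δₜ = -0.8 × (4/9)(185) = -66 kJ/mol.
Subtracting, OSPE = -222 − (-66) = -156 kJ/mol.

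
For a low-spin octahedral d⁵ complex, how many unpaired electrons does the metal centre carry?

1

Configuration: t2g^5 e_g^0, giving 1 unpaired electron.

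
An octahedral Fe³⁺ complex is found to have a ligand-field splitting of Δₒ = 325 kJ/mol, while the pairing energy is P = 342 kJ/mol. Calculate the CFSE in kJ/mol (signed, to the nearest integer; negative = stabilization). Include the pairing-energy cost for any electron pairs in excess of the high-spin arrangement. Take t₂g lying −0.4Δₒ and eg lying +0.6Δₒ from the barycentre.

0

Group 8 minus oxidation state +3 gives a d⁵ configuration for Fe³⁺.
Since Δₒ = 325 kJ/mol < P = 342 kJ/mol, the complex adopts the high-spin configuration.
Filling d⁵ accordingly: t₂g³ eg².
Orbital CFSE = 0.0Δₒ = 0.0 × 325 = 0 kJ/mol.
High-spin has no excess pairs, so no pairing correction applies.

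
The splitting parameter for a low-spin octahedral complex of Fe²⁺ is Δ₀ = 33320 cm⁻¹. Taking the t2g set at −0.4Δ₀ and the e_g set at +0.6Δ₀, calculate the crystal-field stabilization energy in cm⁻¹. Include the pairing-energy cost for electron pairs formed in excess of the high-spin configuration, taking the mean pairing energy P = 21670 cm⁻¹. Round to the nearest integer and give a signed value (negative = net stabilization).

Fe is in group 8, so Fe²⁺ is d⁶ (8 − 2 = 6).
The d⁶ electrons fill as t2g^6 e_g^0.
Orbital CFSE = 6(-0.4) + 0(0.6) = -2.4Δ₀ = -2.4 × 33320 = -79968 cm⁻¹.
Relative to high-spin t2g^4 e_g^2 (1 paired), the low-spin configuration has 2 additional pairs, contributing +2 × 21670 = +43340 cm⁻¹.
Combining: -79968 + 43340 = -36628 cm⁻¹.

-36628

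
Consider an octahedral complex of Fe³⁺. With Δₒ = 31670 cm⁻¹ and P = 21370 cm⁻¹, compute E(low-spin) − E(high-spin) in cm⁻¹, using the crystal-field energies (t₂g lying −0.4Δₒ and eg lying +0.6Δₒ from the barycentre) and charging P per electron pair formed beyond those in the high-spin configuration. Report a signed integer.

-20600

Fe sits in group 8; removing 3 electrons leaves Fe³⁺ with 8 − 3 = 5 d electrons.
High-spin: t₂g³ eg², CFSE = 0.0Δₒ = 0 cm⁻¹.
For low-spin the configuration is t₂g⁵ eg⁰: orbital energy -2.0 × 31670 = -63340 cm⁻¹, and 2 additional pairs relative to high-spin add 42740 cm⁻¹, giving -20600 cm⁻¹.
Thus E(LS) − E(HS) = -20600 cm⁻¹.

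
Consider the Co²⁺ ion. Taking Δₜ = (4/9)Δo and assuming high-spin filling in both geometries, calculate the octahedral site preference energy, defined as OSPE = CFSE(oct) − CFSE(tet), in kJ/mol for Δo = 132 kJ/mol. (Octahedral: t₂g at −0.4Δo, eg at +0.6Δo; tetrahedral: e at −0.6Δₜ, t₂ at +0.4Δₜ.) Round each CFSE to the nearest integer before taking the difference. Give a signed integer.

-36

Co is in group 9, so Co²⁺ is d⁷ (9 − 2 = 7).
In an octahedral site d⁷ (HS) is t₂g⁵ eg², giving CFSE(oct) = -0.8Δo = -106 kJ/mol.
Tetrahedral: e⁴ t₂³, CFSE = 4(−0.6) + 3(+0.4) = -1.2Δₜ = -1.2 × (4/9) × 132 = -70 kJ/mol.
Subtracting, OSPE = -106 − (-70) = -36 kJ/mol.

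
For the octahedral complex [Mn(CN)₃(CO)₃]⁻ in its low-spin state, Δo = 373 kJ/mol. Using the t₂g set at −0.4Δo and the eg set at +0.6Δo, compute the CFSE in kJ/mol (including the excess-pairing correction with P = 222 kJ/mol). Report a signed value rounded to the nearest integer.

Ligand charges: 3×(-1) from CN⁻ and 3×(+0) from CO sum to -3; with overall charge -1, Mn is +2.
Group 7 minus oxidation state +2 gives a d⁵ configuration for Mn²⁺.
The d⁵ electrons fill as t₂g⁵ eg⁰.
Orbital CFSE = 5(-0.4) + 0(0.6) = -2.0Δo = -2.0 × 373 = -746 kJ/mol.
High-spin d⁵ would be t₂g³ eg² with 0 pairs; low-spin has 2, so 2 excess pairs cost +2P = +444 kJ/mol.
Combining: -746 + 444 = -302 kJ/mol.

-302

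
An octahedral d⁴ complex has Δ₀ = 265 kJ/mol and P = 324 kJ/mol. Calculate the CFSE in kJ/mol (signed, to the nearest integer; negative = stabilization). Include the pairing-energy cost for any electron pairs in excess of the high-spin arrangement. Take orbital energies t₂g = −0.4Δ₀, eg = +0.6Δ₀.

Since Δ₀ = 265 kJ/mol < P = 324 kJ/mol, the complex adopts the high-spin configuration.
Filling d⁴ accordingly: t₂g³ eg¹.
Orbital CFSE = -0.6Δ₀ = -0.6 × 265 = -159 kJ/mol.
High-spin has no excess pairs, so no pairing correction applies.

-159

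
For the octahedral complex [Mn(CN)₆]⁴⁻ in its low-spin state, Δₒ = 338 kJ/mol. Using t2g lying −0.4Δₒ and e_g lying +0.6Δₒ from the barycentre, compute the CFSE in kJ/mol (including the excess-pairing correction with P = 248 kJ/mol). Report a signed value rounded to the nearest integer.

-180

Each CN⁻ contributes -1; 6 × (-1) = -6. With overall charge -4, Mn is in the +2 oxidation state.
Mn sits in group 7; removing 2 electrons leaves Mn²⁺ with 7 − 2 = 5 d electrons.
Electron filling gives t2g^5 e_g^0.
CFSE(orbital) = 5×(-0.4Δₒ) + 0×(0.6Δₒ) = -2.0Δₒ; with Δₒ = 338 kJ/mol that is -676 kJ/mol.
Relative to high-spin t2g^3 e_g^2 (0 paired), the low-spin configuration has 2 additional pairs, contributing +2 × 248 = +496 kJ/mol.
Overall CFSE = -676 + 496 = -180 kJ/mol.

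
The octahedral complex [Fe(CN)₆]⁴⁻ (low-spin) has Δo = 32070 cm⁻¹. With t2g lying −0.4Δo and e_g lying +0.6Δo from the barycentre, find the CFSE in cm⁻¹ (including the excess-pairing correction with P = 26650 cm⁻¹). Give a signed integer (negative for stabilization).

Each CN⁻ contributes -1; 6 × (-1) = -6. With overall charge -4, Fe is in the +2 oxidation state.
Group 8 minus oxidation state +2 gives a d⁶ configuration for Fe²⁺.
Configuration: t2g^6 e_g^0.
Orbital CFSE = 6(-0.4) + 0(0.6) = -2.4Δo = -2.4 × 32070 = -76968 cm⁻¹.
Relative to high-spin t2g^4 e_g^2 (1 paired), the low-spin configuration has 2 additional pairs, contributing +2 × 26650 = +53300 cm⁻¹.
Combining: -76968 + 53300 = -23668 cm⁻¹.

-23668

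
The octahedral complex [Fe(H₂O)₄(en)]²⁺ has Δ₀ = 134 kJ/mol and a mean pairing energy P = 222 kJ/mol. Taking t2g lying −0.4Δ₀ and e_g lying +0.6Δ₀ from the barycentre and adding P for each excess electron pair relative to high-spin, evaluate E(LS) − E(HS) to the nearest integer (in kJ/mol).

Ligand charges: 4×(+0) from H₂O and 1×(+0) from en sum to +0; with overall charge +2, Fe is +2.
Fe sits in group 8; removing 2 electrons leaves Fe²⁺ with 8 − 2 = 6 d electrons.
High-spin d⁶ fills as t2g^4 e_g^2 with CFSE 4(−0.4) + 2(+0.6) = -0.4Δ₀ = -54 kJ/mol.
Low-spin t2g^6 e_g^0 gives -2.4Δ₀ = -322 kJ/mol, but forming 2 extra pairs costs 2P = 444 kJ/mol, so E(LS) = -322 + 444 = 122 kJ/mol.
The difference is 122 − (-54) = 176 kJ/mol, so high-spin lies lower.

176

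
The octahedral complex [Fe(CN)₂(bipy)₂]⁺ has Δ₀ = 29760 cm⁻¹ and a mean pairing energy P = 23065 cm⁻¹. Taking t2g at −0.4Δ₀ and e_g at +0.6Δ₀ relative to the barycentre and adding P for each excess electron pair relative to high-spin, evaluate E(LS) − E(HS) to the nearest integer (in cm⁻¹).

Ligand charges: 2×(-1) from CN⁻ and 2×(+0) from bipy sum to -2; with overall charge +1, Fe is +3.
Fe sits in group 8; removing 3 electrons leaves Fe³⁺ with 8 − 3 = 5 d electrons.
High-spin: t2g^3 e_g^2, CFSE = 0.0Δ₀ = 0 cm⁻¹.
Low-spin t2g^5 e_g^0 gives -2.0Δ₀ = -59520 cm⁻¹, but forming 2 extra pairs costs 2P = 46130 cm⁻¹, so E(LS) = -59520 + 46130 = -13390 cm⁻¹.
The difference is -13390 − (0) = -13390 cm⁻¹, so low-spin lies lower.

-13390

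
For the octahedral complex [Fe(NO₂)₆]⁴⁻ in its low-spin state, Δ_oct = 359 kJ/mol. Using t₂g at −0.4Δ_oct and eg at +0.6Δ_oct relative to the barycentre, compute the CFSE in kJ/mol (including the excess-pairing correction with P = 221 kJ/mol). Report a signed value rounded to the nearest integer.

Each NO₂⁻ contributes -1; 6 × (-1) = -6. With overall charge -4, Fe is in the +2 oxidation state.
Fe sits in group 8; removing 2 electrons leaves Fe²⁺ with 8 − 2 = 6 d electrons.
The d⁶ electrons fill as t₂g⁶ eg⁰.
CFSE(orbital) = 6×(-0.4Δ_oct) + 0×(0.6Δ_oct) = -2.4Δ_oct; with Δ_oct = 359 kJ/mol that is -862 kJ/mol.
High-spin d⁶ would be t₂g⁴ eg² with 1 pair; low-spin has 3, so 2 excess pairs cost +2P = +442 kJ/mol.
Combining: -862 + 442 = -420 kJ/mol.

-420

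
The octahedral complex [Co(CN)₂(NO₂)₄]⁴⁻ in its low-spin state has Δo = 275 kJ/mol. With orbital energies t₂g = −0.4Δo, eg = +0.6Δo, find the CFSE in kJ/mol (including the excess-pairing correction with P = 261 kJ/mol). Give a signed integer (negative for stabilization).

-234

Ligand charges: 2×(-1) from CN⁻ and 4×(-1) from NO₂⁻ sum to -6; with overall charge -4, Co is +2.
Group 9 minus oxidation state +2 gives a d⁷ configuration for Co²⁺.
Electron filling gives t₂g⁶ eg¹.
The orbital stabilization is -1.8Δo = -1.8 × 275 = -495 kJ/mol.
Relative to high-spin t₂g⁵ eg² (2 paired), the low-spin configuration has 1 additional pair, contributing +1 × 261 = +261 kJ/mol.
Overall CFSE = -495 + 261 = -234 kJ/mol.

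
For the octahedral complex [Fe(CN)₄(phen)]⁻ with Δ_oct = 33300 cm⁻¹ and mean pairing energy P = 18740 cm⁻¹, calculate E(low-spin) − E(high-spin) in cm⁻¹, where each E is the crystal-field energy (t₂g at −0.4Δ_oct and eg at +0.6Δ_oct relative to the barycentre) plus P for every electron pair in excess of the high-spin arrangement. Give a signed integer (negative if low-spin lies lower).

Ligand charges: 4×(-1) from CN⁻ and 1×(+0) from phen sum to -4; with overall charge -1, Fe is +3.
Fe sits in group 8; removing 3 electrons leaves Fe³⁺ with 8 − 3 = 5 d electrons.
In the high-spin limit (t₂g³ eg²) the orbital term is 0.0Δ_oct = 0 cm⁻¹, with no excess pairing.
Low-spin: t₂g⁵ eg⁰, orbital CFSE = -2.0Δ_oct = -66600 cm⁻¹; plus 2 excess pairs × P = +37480 cm⁻¹; total -29120 cm⁻¹.
E(LS) − E(HS) = -29120 − (0) = -29120 cm⁻¹.

-29120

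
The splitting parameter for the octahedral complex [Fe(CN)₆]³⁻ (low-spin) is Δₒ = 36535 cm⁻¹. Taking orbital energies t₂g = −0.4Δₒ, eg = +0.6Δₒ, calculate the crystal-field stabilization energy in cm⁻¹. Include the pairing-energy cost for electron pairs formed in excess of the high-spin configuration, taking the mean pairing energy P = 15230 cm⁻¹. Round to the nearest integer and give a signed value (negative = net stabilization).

-42610

Each CN⁻ contributes -1; 6 × (-1) = -6. With overall charge -3, Fe is in the +3 oxidation state.
Fe sits in group 8; removing 3 electrons leaves Fe³⁺ with 8 − 3 = 5 d electrons.
Electron filling gives t₂g⁵ eg⁰.
Orbital CFSE = 5(-0.4) + 0(0.6) = -2.0Δₒ = -2.0 × 36535 = -73070 cm⁻¹.
Pairing penalty: 2 pairs vs 0 in the high-spin reference → 2 extra × P = 30460 cm⁻¹.
Overall CFSE = -73070 + 30460 = -42610 cm⁻¹.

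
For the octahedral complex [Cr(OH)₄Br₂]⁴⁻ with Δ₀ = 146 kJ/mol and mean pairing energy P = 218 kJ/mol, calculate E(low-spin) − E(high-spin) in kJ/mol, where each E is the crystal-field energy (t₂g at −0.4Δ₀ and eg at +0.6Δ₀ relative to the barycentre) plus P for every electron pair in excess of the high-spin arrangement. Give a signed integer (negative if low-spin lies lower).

72

Ligand charges: 4×(-1) from OH⁻ and 2×(-1) from Br⁻ sum to -6; with overall charge -4, Cr is +2.
Cr is in group 6, so Cr²⁺ is d⁴ (6 − 2 = 4).
In the high-spin limit (t₂g³ eg¹) the orbital term is -0.6Δ₀ = -88 kJ/mol, with no excess pairing.
Low-spin t₂g⁴ eg⁰ gives -1.6Δ₀ = -234 kJ/mol, but forming 1 extra pair costs 1P = 218 kJ/mol, so E(LS) = -234 + 218 = -16 kJ/mol.
E(LS) − E(HS) = -16 − (-88) = 72 kJ/mol.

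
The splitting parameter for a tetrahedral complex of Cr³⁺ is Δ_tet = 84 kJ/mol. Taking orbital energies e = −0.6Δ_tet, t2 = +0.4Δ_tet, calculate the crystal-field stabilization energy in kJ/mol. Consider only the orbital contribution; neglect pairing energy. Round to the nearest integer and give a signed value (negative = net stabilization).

-67

Cr³⁺: group 6, so d-count = 6 − 3 = 3.
Tetrahedral fields are weak (Δₜ ≈ 4/9 Δₒ), so electrons fill high-spin.
Configuration: e^2 t2^1.
CFSE(orbital) = 2×(-0.6Δ_tet) + 1×(0.4Δ_tet) = -0.8Δ_tet; with Δ_tet = 84 kJ/mol that is -67 kJ/mol.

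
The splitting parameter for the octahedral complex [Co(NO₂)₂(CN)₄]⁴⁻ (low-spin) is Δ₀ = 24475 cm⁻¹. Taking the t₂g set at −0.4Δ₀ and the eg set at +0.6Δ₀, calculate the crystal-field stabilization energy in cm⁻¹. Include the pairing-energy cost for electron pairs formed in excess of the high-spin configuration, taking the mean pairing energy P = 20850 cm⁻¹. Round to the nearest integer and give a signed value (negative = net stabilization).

Ligand charges: 2×(-1) from NO₂⁻ and 4×(-1) from CN⁻ sum to -6; with overall charge -4, Co is +2.
Co²⁺: group 9, so d-count = 9 − 2 = 7.
Configuration: t₂g⁶ eg¹.
CFSE(orbital) = 6×(-0.4Δ₀) + 1×(0.6Δ₀) = -1.8Δ₀; with Δ₀ = 24475 cm⁻¹ that is -44055 cm⁻¹.
Pairing penalty: 3 pairs vs 2 in the high-spin reference → 1 extra × P = 20850 cm⁻¹.
Overall CFSE = -44055 + 20850 = -23205 cm⁻¹.

-23205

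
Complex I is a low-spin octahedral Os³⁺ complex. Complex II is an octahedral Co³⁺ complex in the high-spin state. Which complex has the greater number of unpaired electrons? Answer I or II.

II

I: Os³⁺: group 8, so d-count = 8 − 3 = 5; t₂g⁵ eg⁰ → 1 unpaired.
II: Co³⁺: group 9, so d-count = 9 − 3 = 6; t2g^4 e_g^2 → 4 unpaired.
So II has more unpaired electrons.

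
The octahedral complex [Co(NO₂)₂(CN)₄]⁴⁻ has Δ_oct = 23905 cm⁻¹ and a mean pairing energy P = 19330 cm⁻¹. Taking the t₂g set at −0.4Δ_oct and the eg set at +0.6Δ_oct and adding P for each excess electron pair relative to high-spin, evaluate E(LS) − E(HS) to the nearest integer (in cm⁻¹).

-4575

Ligand charges: 2×(-1) from NO₂⁻ and 4×(-1) from CN⁻ sum to -6; with overall charge -4, Co is +2.
Co²⁺: group 9, so d-count = 9 − 2 = 7.
High-spin d⁷ fills as t₂g⁵ eg² with CFSE 5(−0.4) + 2(+0.6) = -0.8Δ_oct = -19124 cm⁻¹.
Low-spin: t₂g⁶ eg¹, orbital CFSE = -1.8Δ_oct = -43029 cm⁻¹; plus 1 excess pair × P = +19330 cm⁻¹; total -23699 cm⁻¹.
E(LS) − E(HS) = -23699 − (-19124) = -4575 cm⁻¹.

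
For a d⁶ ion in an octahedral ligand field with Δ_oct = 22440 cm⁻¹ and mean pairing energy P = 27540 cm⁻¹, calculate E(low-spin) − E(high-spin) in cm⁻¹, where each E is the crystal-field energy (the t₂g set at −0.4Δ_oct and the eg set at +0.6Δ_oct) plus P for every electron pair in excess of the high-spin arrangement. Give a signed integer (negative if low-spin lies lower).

10200

High-spin: t₂g⁴ eg², CFSE = -0.4Δ_oct = -8976 cm⁻¹.
For low-spin the configuration is t₂g⁶ eg⁰: orbital energy -2.4 × 22440 = -53856 cm⁻¹, and 2 additional pairs relative to high-spin add 55080 cm⁻¹, giving 1224 cm⁻¹.
E(LS) − E(HS) = 1224 − (-8976) = 10200 cm⁻¹.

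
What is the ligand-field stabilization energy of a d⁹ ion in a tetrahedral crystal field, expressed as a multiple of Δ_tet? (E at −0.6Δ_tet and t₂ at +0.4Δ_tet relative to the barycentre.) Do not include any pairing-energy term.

-0.4 Δ_tet

Tetrahedral fields are weak (Δₜ ≈ 4/9 Δₒ), so electrons fill high-spin.
Configuration: e⁴ t₂⁵.
CFSE = 4(-0.6Δ_tet) + 5(0.4Δ_tet) = -2.4Δ_tet + 2.0Δ_tet = -0.4Δ_tet.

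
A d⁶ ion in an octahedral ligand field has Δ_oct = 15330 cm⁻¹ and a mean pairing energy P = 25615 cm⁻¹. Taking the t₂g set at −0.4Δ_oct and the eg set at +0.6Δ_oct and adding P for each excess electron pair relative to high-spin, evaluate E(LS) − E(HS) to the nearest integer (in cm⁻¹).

20570

In the high-spin limit (t₂g⁴ eg²) the orbital term is -0.4Δ_oct = -6132 cm⁻¹, with no excess pairing.
Low-spin: t₂g⁶ eg⁰, orbital CFSE = -2.4Δ_oct = -36792 cm⁻¹; plus 2 excess pairs × P = +51230 cm⁻¹; total 14438 cm⁻¹.
The difference is 14438 − (-6132) = 20570 cm⁻¹, so high-spin lies lower.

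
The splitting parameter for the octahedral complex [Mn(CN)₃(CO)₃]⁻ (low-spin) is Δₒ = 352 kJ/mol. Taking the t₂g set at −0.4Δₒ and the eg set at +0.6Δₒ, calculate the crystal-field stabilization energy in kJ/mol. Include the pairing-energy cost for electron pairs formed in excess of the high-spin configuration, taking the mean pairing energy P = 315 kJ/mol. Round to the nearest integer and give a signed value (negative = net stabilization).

-74

Ligand charges: 3×(-1) from CN⁻ and 3×(+0) from CO sum to -3; with overall charge -1, Mn is +2.
Mn is in group 7, so Mn²⁺ is d⁵ (7 − 2 = 5).
The d⁵ electrons fill as t₂g⁵ eg⁰.
Orbital CFSE = 5(-0.4) + 0(0.6) = -2.0Δₒ = -2.0 × 352 = -704 kJ/mol.
High-spin d⁵ would be t₂g³ eg² with 0 pairs; low-spin has 2, so 2 excess pairs cost +2P = +630 kJ/mol.
Net CFSE = -704 + 630 = -74 kJ/mol.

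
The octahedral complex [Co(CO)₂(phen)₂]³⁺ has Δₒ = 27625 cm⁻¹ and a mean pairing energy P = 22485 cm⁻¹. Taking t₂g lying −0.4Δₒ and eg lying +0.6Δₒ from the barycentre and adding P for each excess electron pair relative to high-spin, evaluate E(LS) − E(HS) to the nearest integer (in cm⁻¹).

-10280

Ligand charges: 2×(+0) from CO and 2×(+0) from phen sum to +0; with overall charge +3, Co is +3.
Group 9 minus oxidation state +3 gives a d⁶ configuration for Co³⁺.
High-spin: t₂g⁴ eg², CFSE = -0.4Δₒ = -11050 cm⁻¹.
Low-spin t₂g⁶ eg⁰ gives -2.4Δₒ = -66300 cm⁻¹, but forming 2 extra pairs costs 2P = 44970 cm⁻¹, so E(LS) = -66300 + 44970 = -21330 cm⁻¹.
E(LS) − E(HS) = -21330 − (-11050) = -10280 cm⁻¹.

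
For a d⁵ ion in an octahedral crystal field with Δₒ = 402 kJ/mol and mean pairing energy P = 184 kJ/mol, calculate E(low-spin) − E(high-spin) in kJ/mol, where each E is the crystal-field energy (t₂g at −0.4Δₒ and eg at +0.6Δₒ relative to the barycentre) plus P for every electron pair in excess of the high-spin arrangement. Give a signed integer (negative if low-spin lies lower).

-436

High-spin: t₂g³ eg², CFSE = 0.0Δₒ = 0 kJ/mol.
For low-spin the configuration is t₂g⁵ eg⁰: orbital energy -2.0 × 402 = -804 kJ/mol, and 2 additional pairs relative to high-spin add 368 kJ/mol, giving -436 kJ/mol.
Thus E(LS) − E(HS) = -436 kJ/mol.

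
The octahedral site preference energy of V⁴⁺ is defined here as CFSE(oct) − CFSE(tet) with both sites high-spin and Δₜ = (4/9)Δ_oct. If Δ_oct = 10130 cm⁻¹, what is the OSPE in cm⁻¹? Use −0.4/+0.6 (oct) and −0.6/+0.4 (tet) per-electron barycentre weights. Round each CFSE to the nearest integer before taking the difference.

-1351

V is in group 5, so V⁴⁺ is d¹ (5 − 4 = 1).
Octahedral (high-spin): t₂g¹ eg⁰, CFSE = 1(−0.4) + 0(+0.6) = -0.4Δ_oct = -0.4 × 10130 = -4052 cm⁻¹.
In a tetrahedral site the filling is e¹ t₂⁰: CFSE(tet) = -0.6Δₜ = -0.6 × (4/9)(10130) = -2701 cm⁻¹.
OSPE = -4052 − (-2701) = -1351 cm⁻¹.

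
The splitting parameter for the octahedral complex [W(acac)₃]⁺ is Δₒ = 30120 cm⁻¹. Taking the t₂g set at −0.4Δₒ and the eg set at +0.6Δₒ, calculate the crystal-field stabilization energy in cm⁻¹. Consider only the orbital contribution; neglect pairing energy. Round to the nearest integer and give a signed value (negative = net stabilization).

Each acac⁻ contributes -1; 3 × (-1) = -3. With overall charge +1, W is in the +4 oxidation state.
Group 6 minus oxidation state +4 gives a d² configuration for W⁴⁺.
Electron filling gives t₂g² eg⁰.
The orbital stabilization is -0.8Δₒ = -0.8 × 30120 = -24096 cm⁻¹.

-24096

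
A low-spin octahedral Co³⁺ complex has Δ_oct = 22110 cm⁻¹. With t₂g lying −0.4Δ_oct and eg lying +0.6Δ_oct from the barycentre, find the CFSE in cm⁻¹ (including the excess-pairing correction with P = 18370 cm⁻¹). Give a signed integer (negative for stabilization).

-16324

Co is in group 9, so Co³⁺ is d⁶ (9 − 3 = 6).
The d⁶ electrons fill as t₂g⁶ eg⁰.
CFSE(orbital) = 6×(-0.4Δ_oct) + 0×(0.6Δ_oct) = -2.4Δ_oct; with Δ_oct = 22110 cm⁻¹ that is -53064 cm⁻¹.
Relative to high-spin t₂g⁴ eg² (1 paired), the low-spin configuration has 2 additional pairs, contributing +2 × 18370 = +36740 cm⁻¹.
Overall CFSE = -53064 + 36740 = -16324 cm⁻¹.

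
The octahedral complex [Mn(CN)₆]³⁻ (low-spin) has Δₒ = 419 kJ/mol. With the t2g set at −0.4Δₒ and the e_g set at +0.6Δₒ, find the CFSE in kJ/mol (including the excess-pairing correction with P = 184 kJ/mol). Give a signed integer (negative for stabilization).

-486

Each CN⁻ contributes -1; 6 × (-1) = -6. With overall charge -3, Mn is in the +3 oxidation state.
Mn³⁺: group 7, so d-count = 7 − 3 = 4.
Electron filling gives t2g^4 e_g^0.
Orbital CFSE = 4(-0.4) + 0(0.6) = -1.6Δₒ = -1.6 × 419 = -670 kJ/mol.
Relative to high-spin t2g^3 e_g^1 (0 paired), the low-spin configuration has 1 additional pair, contributing +1 × 184 = +184 kJ/mol.
Combining: -670 + 184 = -486 kJ/mol.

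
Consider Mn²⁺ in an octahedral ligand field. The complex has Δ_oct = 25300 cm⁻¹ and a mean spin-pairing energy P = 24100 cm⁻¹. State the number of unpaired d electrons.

Mn sits in group 7; removing 2 electrons leaves Mn²⁺ with 7 − 2 = 5 d electrons.
Here Δ_oct > P (25300 > 24100), so the low-spin state is favoured.
That gives t2g^5 e_g^0.
Unpaired electrons: 1.

1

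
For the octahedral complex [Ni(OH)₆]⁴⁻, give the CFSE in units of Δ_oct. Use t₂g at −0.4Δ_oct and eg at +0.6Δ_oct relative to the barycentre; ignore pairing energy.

Each OH⁻ contributes -1; 6 × (-1) = -6. With overall charge -4, Ni is in the +2 oxidation state.
Group 10 minus oxidation state +2 gives a d⁸ configuration for Ni²⁺.
Configuration: t₂g⁶ eg².
CFSE = 6(-0.4Δ_oct) + 2(0.6Δ_oct) = -2.4Δ_oct + 1.2Δ_oct = -1.2Δ_oct.

-1.2 Δ_oct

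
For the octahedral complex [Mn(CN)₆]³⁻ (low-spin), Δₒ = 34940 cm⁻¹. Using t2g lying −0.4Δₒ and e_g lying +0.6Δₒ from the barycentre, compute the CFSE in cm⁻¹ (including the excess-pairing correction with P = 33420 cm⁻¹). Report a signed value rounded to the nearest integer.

-22484

Each CN⁻ contributes -1; 6 × (-1) = -6. With overall charge -3, Mn is in the +3 oxidation state.
Mn sits in group 7; removing 3 electrons leaves Mn³⁺ with 7 − 3 = 4 d electrons.
Configuration: t2g^4 e_g^0.
Orbital CFSE = 4(-0.4) + 0(0.6) = -1.6Δₒ = -1.6 × 34940 = -55904 cm⁻¹.
Relative to high-spin t2g^3 e_g^1 (0 paired), the low-spin configuration has 1 additional pair, contributing +1 × 33420 = +33420 cm⁻¹.
Net CFSE = -55904 + 33420 = -22484 cm⁻¹.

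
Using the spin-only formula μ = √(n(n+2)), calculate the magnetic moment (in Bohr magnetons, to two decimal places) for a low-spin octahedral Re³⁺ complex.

2.83 Bohr magnetons

Re sits in group 7; removing 3 electrons leaves Re³⁺ with 7 − 3 = 4 d electrons.
Configuration: t₂g⁴ eg⁰ → 2 unpaired electrons.
μ(spin-only) = √[2(2+2)] = √8 ≈ 2.83 Bohr magnetons.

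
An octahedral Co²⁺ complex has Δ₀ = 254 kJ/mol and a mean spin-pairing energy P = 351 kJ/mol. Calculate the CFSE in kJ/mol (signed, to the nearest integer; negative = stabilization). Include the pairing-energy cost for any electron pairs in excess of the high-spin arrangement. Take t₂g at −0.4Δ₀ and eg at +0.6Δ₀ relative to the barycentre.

-203

Co sits in group 9; removing 2 electrons leaves Co²⁺ with 9 − 2 = 7 d electrons.
Since Δ₀ = 254 kJ/mol < P = 351 kJ/mol, the complex adopts the high-spin configuration.
Configuration: t₂g⁵ eg².
Orbital CFSE = -0.8Δ₀ = -0.8 × 254 = -203 kJ/mol.
High-spin has no excess pairs, so no pairing correction applies.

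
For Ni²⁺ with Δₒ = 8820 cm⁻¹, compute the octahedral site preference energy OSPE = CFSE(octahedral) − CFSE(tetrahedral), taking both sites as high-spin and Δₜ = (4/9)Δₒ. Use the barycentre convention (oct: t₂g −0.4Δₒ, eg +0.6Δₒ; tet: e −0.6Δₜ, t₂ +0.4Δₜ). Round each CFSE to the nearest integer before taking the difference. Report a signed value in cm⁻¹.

Group 10 minus oxidation state +2 gives a d⁸ configuration for Ni²⁺.
In an octahedral site d⁸ (HS) is t₂g⁶ eg², giving CFSE(oct) = -1.2Δₒ = -10584 cm⁻¹.
Tetrahedral: e⁴ t₂⁴, CFSE = 4(−0.6) + 4(+0.4) = -0.8Δₜ = -0.8 × (4/9) × 8820 = -3136 cm⁻¹.
OSPE = CFSE(oct) − CFSE(tet) = -10584 − (-3136) = -7448 cm⁻¹.

-7448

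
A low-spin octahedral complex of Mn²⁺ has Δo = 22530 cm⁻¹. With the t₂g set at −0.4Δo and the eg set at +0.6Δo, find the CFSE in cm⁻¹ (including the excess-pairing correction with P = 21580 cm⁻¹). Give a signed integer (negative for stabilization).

-1900

Mn sits in group 7; removing 2 electrons leaves Mn²⁺ with 7 − 2 = 5 d electrons.
Configuration: t₂g⁵ eg⁰.
The orbital stabilization is -2.0Δo = -2.0 × 22530 = -45060 cm⁻¹.
High-spin d⁵ would be t₂g³ eg² with 0 pairs; low-spin has 2, so 2 excess pairs cost +2P = +43160 cm⁻¹.
Net CFSE = -45060 + 43160 = -1900 cm⁻¹.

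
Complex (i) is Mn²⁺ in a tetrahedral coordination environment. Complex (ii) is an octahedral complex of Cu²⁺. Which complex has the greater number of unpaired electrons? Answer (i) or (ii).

(i)

(i): Mn sits in group 7; removing 2 electrons leaves Mn²⁺ with 7 − 2 = 5 d electrons; With tetrahedral geometry the complex is necessarily high-spin; e² t₂³ → 5 unpaired.
(ii): Group 11 minus oxidation state +2 gives a d⁹ configuration for Cu²⁺; For octahedral d⁹ the high- and low-spin configurations coincide; t₂g⁶ eg³ → 1 unpaired.
So (i) has more unpaired electrons.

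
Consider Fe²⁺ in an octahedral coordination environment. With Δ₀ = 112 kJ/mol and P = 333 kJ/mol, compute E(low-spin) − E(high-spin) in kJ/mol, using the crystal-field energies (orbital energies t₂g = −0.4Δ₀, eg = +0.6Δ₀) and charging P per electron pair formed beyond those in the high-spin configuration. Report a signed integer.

442

Fe sits in group 8; removing 2 electrons leaves Fe²⁺ with 8 − 2 = 6 d electrons.
In the high-spin limit (t₂g⁴ eg²) the orbital term is -0.4Δ₀ = -45 kJ/mol, with no excess pairing.
Low-spin t₂g⁶ eg⁰ gives -2.4Δ₀ = -269 kJ/mol, but forming 2 extra pairs costs 2P = 666 kJ/mol, so E(LS) = -269 + 666 = 397 kJ/mol.
E(LS) − E(HS) = 397 − (-45) = 442 kJ/mol.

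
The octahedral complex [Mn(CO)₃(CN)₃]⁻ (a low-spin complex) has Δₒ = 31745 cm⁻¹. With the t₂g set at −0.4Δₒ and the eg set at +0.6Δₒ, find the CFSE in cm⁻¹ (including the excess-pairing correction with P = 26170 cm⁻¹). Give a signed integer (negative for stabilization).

-11150

Ligand charges: 3×(+0) from CO and 3×(-1) from CN⁻ sum to -3; with overall charge -1, Mn is +2.
Mn²⁺: group 7, so d-count = 7 − 2 = 5.
The d⁵ electrons fill as t₂g⁵ eg⁰.
Orbital CFSE = 5(-0.4) + 0(0.6) = -2.0Δₒ = -2.0 × 31745 = -63490 cm⁻¹.
Relative to high-spin t₂g³ eg² (0 paired), the low-spin configuration has 2 additional pairs, contributing +2 × 26170 = +52340 cm⁻¹.
Net CFSE = -63490 + 52340 = -11150 cm⁻¹.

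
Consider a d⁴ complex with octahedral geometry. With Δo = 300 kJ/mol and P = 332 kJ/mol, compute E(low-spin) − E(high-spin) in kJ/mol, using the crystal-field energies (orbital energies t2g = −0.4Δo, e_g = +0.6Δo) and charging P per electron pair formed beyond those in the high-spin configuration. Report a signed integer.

High-spin d⁴ fills as t2g^3 e_g^1 with CFSE 3(−0.4) + 1(+0.6) = -0.6Δo = -180 kJ/mol.
Low-spin: t2g^4 e_g^0, orbital CFSE = -1.6Δo = -480 kJ/mol; plus 1 excess pair × P = +332 kJ/mol; total -148 kJ/mol.
Thus E(LS) − E(HS) = 32 kJ/mol.

32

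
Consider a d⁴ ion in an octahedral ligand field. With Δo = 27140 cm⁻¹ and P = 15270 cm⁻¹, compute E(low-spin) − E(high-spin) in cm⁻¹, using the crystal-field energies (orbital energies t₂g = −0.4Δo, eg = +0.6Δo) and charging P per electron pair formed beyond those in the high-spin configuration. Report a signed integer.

High-spin d⁴ fills as t₂g³ eg¹ with CFSE 3(−0.4) + 1(+0.6) = -0.6Δo = -16284 cm⁻¹.
Low-spin: t₂g⁴ eg⁰, orbital CFSE = -1.6Δo = -43424 cm⁻¹; plus 1 excess pair × P = +15270 cm⁻¹; total -28154 cm⁻¹.
Thus E(LS) − E(HS) = -11870 cm⁻¹.

-11870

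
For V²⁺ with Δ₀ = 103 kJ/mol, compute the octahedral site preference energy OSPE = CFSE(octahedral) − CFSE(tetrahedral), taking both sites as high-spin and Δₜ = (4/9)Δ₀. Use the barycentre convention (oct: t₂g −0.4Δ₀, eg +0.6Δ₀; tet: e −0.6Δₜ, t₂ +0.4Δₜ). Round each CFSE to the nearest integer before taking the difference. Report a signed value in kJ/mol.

-87

Group 5 minus oxidation state +2 gives a d³ configuration for V²⁺.
Octahedral high-spin t2g^3 e_g^0: CFSE = -1.2 × 103 = -124 kJ/mol.
Tetrahedral: e^2 t2^1, CFSE = 2(−0.6) + 1(+0.4) = -0.8Δₜ = -0.8 × (4/9) × 103 = -37 kJ/mol.
OSPE = CFSE(oct) − CFSE(tet) = -124 − (-37) = -87 kJ/mol.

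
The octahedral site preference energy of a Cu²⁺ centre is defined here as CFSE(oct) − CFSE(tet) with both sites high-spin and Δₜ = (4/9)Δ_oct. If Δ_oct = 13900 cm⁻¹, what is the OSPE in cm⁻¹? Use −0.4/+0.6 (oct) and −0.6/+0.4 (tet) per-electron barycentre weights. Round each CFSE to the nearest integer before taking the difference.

Cu sits in group 11; removing 2 electrons leaves Cu²⁺ with 11 − 2 = 9 d electrons.
Octahedral high-spin t₂g⁶ eg³: CFSE = -0.6 × 13900 = -8340 cm⁻¹.
Tetrahedral: e⁴ t₂⁵, CFSE = 4(−0.6) + 5(+0.4) = -0.4Δₜ = -0.4 × (4/9) × 13900 = -2471 cm⁻¹.
OSPE = CFSE(oct) − CFSE(tet) = -8340 − (-2471) = -5869 cm⁻¹.

-5869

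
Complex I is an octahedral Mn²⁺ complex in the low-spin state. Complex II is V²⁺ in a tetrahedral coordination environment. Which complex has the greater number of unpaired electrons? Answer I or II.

I: Mn²⁺: group 7, so d-count = 7 − 2 = 5; t₂g⁵ eg⁰ → 1 unpaired.
II: Group 5 minus oxidation state +2 gives a d³ configuration for V²⁺; With tetrahedral geometry the complex is necessarily high-spin; e² t₂¹ → 3 unpaired.
So II has more unpaired electrons.

II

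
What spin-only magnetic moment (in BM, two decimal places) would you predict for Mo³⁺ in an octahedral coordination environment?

Mo sits in group 6; removing 3 electrons leaves Mo³⁺ with 6 − 3 = 3 d electrons.
For octahedral d³ the high- and low-spin configurations coincide.
Configuration: t₂g³ eg⁰ → 3 unpaired electrons.
μ(spin-only) = √[3(3+2)] = √15 ≈ 3.87 BM.

3.87 BM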